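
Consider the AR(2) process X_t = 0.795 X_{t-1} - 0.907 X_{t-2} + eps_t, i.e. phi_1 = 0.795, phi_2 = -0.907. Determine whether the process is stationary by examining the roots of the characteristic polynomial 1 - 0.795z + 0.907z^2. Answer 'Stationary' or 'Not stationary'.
\text{Stationary}

The AR(p) characteristic polynomial is P(z) = 1 - 0.795z + 0.907z^2.
Stationarity requires all roots to lie outside the unit circle, i.e. |z| > 1 for every root.
Set 1 + (-0.795) z + (0.907) z^2 = 0, i.e. a z^2 + b z + c = 0 with a = 0.907, b = -0.795, c = 1.
Discriminant D = b^2 - 4ac = (-0.795)^2 - 4*(0.907)*1 = 0.632025 - (3.628) = -2.995975.
D < 0, so the roots are the complex-conjugate pair z = (-b +/- i sqrt(-D)) / (2a) = 0.4383 +/- 0.9542i.
For a conjugate pair |z|^2 = z * conj(z) = (product of roots) = c/a = 1/(0.907) = 1.102536, so |z| = sqrt(1.102536) = 1.05 for both roots.
Moduli of all roots: 1.0500, 1.0500.
All moduli strictly greater than 1? Yes.
Verdict: Stationary.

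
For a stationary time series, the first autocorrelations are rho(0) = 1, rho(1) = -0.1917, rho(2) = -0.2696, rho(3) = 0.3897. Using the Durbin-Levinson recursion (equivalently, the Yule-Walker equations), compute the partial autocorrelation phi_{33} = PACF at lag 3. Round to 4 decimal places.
\phi_{33} = 0.3010

The PACF at lag k is phi_{kk}, the last component of the solution
to the Yule-Walker system G_k phi = r_k where
  (G_k)_{ij} = rho(|i - j|), (r_k)_i = rho(i), i,j = 1..k.
Equivalently, Durbin-Levinson gives phi_{kk} iteratively:
  phi_{11} = rho(1)
  phi_{kk} = [rho(k) - sum_{j=1..k-1} phi_{k-1,j} rho(k-j)]
            / [1 - sum_{j=1..k-1} phi_{k-1,j} rho(j)],
  phi_{k,j} = phi_{k-1,j} - phi_{kk} phi_{k-1,k-j},  j = 1..k-1.
Step k = 1:
  phi_11 = rho(1) = -0.1917.
Step k = 2:
  phi_22 = [rho(2) - phi_11 rho(1)] / [1 - phi_11 rho(1)] = [-0.2696 - (-0.1917)(-0.1917)] / [1 - (-0.1917)(-0.1917)]
         = -0.30634889 / 0.96325111 = -0.318036.
  Update: phi_21 = phi_11 - phi_22 phi_11 = -0.1917 - (-0.318036)(-0.1917) = -0.252668.
Step k = 3:
  phi_33 = [rho(3) - phi_21 rho(2) - phi_22 rho(1)] / [1 - phi_21 rho(1) - phi_22 rho(2)]
    numerator   = 0.3897 - (-0.252668)(-0.2696) - (-0.318036)(-0.1917) = 0.26061325
    denominator = 1 - (-0.252668)(-0.1917) - (-0.318036)(-0.2696) = 0.86582102
  phi_33 = 0.26061325 / 0.86582102 = 0.301.
Therefore phi_{33} = 0.3010.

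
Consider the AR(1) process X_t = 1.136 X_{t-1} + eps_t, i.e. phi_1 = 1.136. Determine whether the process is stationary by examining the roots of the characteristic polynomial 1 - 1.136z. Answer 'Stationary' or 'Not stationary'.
\text{Not stationary}

The AR(p) characteristic polynomial is P(z) = 1 - 1.136z.
Stationarity requires all roots to lie outside the unit circle, i.e. |z| > 1 for every root.
This is linear in z: 1 + (-1.136) z = 0  =>  z = -1/(-1.136) = 0.880282,  |z| = 0.880282.
Moduli of all roots: 0.8803.
All moduli strictly greater than 1? No.
Verdict: Not stationary.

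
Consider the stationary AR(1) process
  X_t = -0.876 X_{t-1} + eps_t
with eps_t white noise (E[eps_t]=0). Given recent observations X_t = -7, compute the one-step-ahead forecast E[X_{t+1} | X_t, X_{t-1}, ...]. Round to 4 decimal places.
E[X_{t+1} \mid \mathcal F_t] = 6.1320

For an AR(p) model X_t = c + sum_i phi_i X_{t-i} + eps_t, the
one-step-ahead conditional mean is
  E[X_{t+1} | X_t, ...] = c + sum_i phi_i X_{t+1-i}.
Substitute known values:
  E[X_{t+1} | ...] = (-0.876) * (-7)
                   = 6.1320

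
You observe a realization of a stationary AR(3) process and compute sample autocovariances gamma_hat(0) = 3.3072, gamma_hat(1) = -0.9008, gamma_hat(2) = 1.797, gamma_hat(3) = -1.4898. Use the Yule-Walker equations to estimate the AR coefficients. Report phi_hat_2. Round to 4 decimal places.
\hat\phi_{2} = 0.4600

The Yule-Walker equations for an AR(p) process read, in matrix form,
  Gamma_p phi = r_p,   with   (Gamma_p)_{ij} = gamma(|i - j|),
                       (r_p)_i = gamma(i),   i,j = 1..p.
Substitute the sample gammas (Toeplitz matrix and right-hand side of size 3):
  Gamma_p = [[3.3072, -0.9008, 1.797], [-0.9008, 3.3072, -0.9008], [1.797, -0.9008, 3.3072]]
  r_p     = [-0.9008, 1.797, -1.4898]
Written out (R1..R3):
  (R1) 3.3072 phi_1 - 0.9008 phi_2 + 1.797 phi_3 = -0.9008
  (R2) -0.9008 phi_1 + 3.3072 phi_2 - 0.9008 phi_3 = 1.797
  (R3) 1.797 phi_1 - 0.9008 phi_2 + 3.3072 phi_3 = -1.4898
Gaussian elimination:
  R2 <- R2 - (-0.9008/3.3072) R1 = R2 - (-0.272375) R1:  3.061844 phi_2 - 0.411341 phi_3 = 1.551644
  R3 <- R3 - (1.797/3.3072) R1 = R3 - (0.54336) R1:  -0.411341 phi_2 + 2.330782 phi_3 = -1.000341
  R3 <- R3 - (-0.411341/3.061844) R2 = R3 - (-0.134344) R2:  2.275521 phi_3 = -0.791887
Back-substitution:
  phi_hat_3 = -0.791887 / 2.275521 = -0.348002
  phi_hat_2 = (1.551644 - (-0.411341)(-0.348002)) / 3.061844 = 0.460016
  phi_hat_1 = (-0.9008 - (-0.9008)(0.460016) - (1.797)(-0.348002)) / 3.3072 = 0.042012
So phi_hat = [0.0420, 0.4600, -0.3480].
Therefore phi_hat_2 = 0.4600.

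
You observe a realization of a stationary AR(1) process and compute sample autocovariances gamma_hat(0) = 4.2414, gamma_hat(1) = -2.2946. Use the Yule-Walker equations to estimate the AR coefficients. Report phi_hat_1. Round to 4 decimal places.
\hat\phi_{1} = -0.5410

The Yule-Walker equations for an AR(p) process read, in matrix form,
  Gamma_p phi = r_p,   with   (Gamma_p)_{ij} = gamma(|i - j|),
                       (r_p)_i = gamma(i),   i,j = 1..p.
Substitute the sample gammas (Toeplitz matrix and right-hand side of size 1):
  Gamma_p = [[4.2414]]
  r_p     = [-2.2946]
With p = 1 this is the single equation gamma(0) phi_1 = gamma(1):
  phi_hat_1 = gamma(1) / gamma(0) = -2.2946 / 4.2414 = -0.5410.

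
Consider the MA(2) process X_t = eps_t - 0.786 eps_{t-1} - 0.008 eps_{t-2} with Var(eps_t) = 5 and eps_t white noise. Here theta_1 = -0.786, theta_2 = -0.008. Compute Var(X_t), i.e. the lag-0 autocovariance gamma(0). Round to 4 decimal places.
\gamma(0) = 8.0893

For an MA(q) process X_t = eps_t + sum_i theta_i eps_{t-i} with
Var(eps_t) = sigma^2, the variance is
  gamma(0) = sigma^2 * (1 + sum_i theta_i^2).
  sum_i theta_i^2 = (-0.786)^2 + (-0.008)^2 = 0.617796 + 0.000064 = 0.61786.
  gamma(0) = 5 * (1 + 0.61786) = 5 * 1.61786 = 8.0893.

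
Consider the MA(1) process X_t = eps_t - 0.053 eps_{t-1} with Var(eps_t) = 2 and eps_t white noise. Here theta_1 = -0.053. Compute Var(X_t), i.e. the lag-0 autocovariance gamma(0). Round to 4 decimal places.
\gamma(0) = 2.0056

For an MA(q) process X_t = eps_t + sum_i theta_i eps_{t-i} with
Var(eps_t) = sigma^2, the variance is
  gamma(0) = sigma^2 * (1 + sum_i theta_i^2).
  sum_i theta_i^2 = (-0.053)^2 = 0.002809.
  gamma(0) = 2 * (1 + 0.002809) = 2 * 1.002809 = 2.005618, which rounds to 2.0056.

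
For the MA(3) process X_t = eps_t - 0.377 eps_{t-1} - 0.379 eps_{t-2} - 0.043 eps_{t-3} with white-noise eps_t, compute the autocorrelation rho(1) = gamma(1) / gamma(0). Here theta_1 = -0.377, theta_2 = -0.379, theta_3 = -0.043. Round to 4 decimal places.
\rho(1) = -0.1692

For an MA(q) process with theta_0 = 1, the autocovariance is
  gamma(k) = sigma^2 * sum_{i=0..q-k} theta_i * theta_{i+k},
and rho(k) = gamma(k) / gamma(0). Sigma^2 cancels.
  numerator   = (1)*(-0.377) + (-0.377)*(-0.379) + (-0.379)*(-0.043) = -0.21782.
  denominator = (1)^2 + (-0.377)^2 + (-0.379)^2 + (-0.043)^2 = 1.287619.
  rho(1) = -0.21782 / 1.287619 = -0.1692.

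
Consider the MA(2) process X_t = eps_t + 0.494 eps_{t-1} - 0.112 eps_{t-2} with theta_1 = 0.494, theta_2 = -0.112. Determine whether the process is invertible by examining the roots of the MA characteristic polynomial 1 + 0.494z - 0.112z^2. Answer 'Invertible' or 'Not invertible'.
\text{Invertible}

The MA(q) characteristic polynomial is P(z) = 1 + 0.494z - 0.112z^2.
Invertibility requires all roots to lie outside the unit circle, i.e. |z| > 1 for every root.
Set 1 + (0.494) z + (-0.112) z^2 = 0, i.e. a z^2 + b z + c = 0 with a = -0.112, b = 0.494, c = 1.
Discriminant D = b^2 - 4ac = (0.494)^2 - 4*(-0.112)*1 = 0.244036 - (-0.448) = 0.692036.
D >= 0, so the roots are real: z = (-b +/- sqrt(D)) / (2a) = (-0.494 +/- 0.831887) / (-0.224).
  z_1 = (-0.494 + 0.831887) / (-0.224) = -1.5084,   |z_1| = 1.5084.
  z_2 = (-0.494 - 0.831887) / (-0.224) = 5.9191,   |z_2| = 5.9191.
Moduli of all roots: 1.5084, 5.9191.
All moduli strictly greater than 1? Yes.
Verdict: Invertible.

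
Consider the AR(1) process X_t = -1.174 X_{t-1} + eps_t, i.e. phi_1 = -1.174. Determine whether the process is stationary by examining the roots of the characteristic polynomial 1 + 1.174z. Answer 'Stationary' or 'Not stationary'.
\text{Not stationary}

The AR(p) characteristic polynomial is P(z) = 1 + 1.174z.
Stationarity requires all roots to lie outside the unit circle, i.e. |z| > 1 for every root.
This is linear in z: 1 + (1.174) z = 0  =>  z = -1/(1.174) = -0.851789,  |z| = 0.851789.
Moduli of all roots: 0.8518.
All moduli strictly greater than 1? No.
Verdict: Not stationary.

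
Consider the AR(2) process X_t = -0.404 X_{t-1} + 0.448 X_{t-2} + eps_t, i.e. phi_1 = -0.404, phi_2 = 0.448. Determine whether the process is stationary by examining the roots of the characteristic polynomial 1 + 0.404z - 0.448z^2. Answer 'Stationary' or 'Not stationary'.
\text{Stationary}

The AR(p) characteristic polynomial is P(z) = 1 + 0.404z - 0.448z^2.
Stationarity requires all roots to lie outside the unit circle, i.e. |z| > 1 for every root.
Set 1 + (0.404) z + (-0.448) z^2 = 0, i.e. a z^2 + b z + c = 0 with a = -0.448, b = 0.404, c = 1.
Discriminant D = b^2 - 4ac = (0.404)^2 - 4*(-0.448)*1 = 0.163216 - (-1.792) = 1.955216.
D >= 0, so the roots are real: z = (-b +/- sqrt(D)) / (2a) = (-0.404 +/- 1.39829) / (-0.896).
  z_1 = (-0.404 + 1.39829) / (-0.896) = -1.1097,   |z_1| = 1.1097.
  z_2 = (-0.404 - 1.39829) / (-0.896) = 2.0115,   |z_2| = 2.0115.
Moduli of all roots: 1.1097, 2.0115.
All moduli strictly greater than 1? Yes.
Verdict: Stationary.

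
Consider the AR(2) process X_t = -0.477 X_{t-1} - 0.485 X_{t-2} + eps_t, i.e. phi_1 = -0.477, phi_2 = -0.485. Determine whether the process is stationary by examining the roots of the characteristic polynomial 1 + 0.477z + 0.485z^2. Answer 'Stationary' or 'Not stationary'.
\text{Stationary}

The AR(p) characteristic polynomial is P(z) = 1 + 0.477z + 0.485z^2.
Stationarity requires all roots to lie outside the unit circle, i.e. |z| > 1 for every root.
Set 1 + (0.477) z + (0.485) z^2 = 0, i.e. a z^2 + b z + c = 0 with a = 0.485, b = 0.477, c = 1.
Discriminant D = b^2 - 4ac = (0.477)^2 - 4*(0.485)*1 = 0.227529 - (1.94) = -1.712471.
D < 0, so the roots are the complex-conjugate pair z = (-b +/- i sqrt(-D)) / (2a) = -0.4918 +/- 1.3491i.
For a conjugate pair |z|^2 = z * conj(z) = (product of roots) = c/a = 1/(0.485) = 2.061856, so |z| = sqrt(2.061856) = 1.4359 for both roots.
Moduli of all roots: 1.4359, 1.4359.
All moduli strictly greater than 1? Yes.
Verdict: Stationary.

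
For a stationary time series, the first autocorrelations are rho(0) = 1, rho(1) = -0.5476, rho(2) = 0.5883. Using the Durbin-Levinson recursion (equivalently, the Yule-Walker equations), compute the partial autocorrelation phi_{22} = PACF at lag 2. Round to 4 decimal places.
\phi_{22} = 0.4120

The PACF at lag k is phi_{kk}, the last component of the solution
to the Yule-Walker system G_k phi = r_k where
  (G_k)_{ij} = rho(|i - j|), (r_k)_i = rho(i), i,j = 1..k.
Equivalently, Durbin-Levinson gives phi_{kk} iteratively:
  phi_{11} = rho(1)
  phi_{kk} = [rho(k) - sum_{j=1..k-1} phi_{k-1,j} rho(k-j)]
            / [1 - sum_{j=1..k-1} phi_{k-1,j} rho(j)],
  phi_{k,j} = phi_{k-1,j} - phi_{kk} phi_{k-1,k-j},  j = 1..k-1.
Step k = 1:
  phi_11 = rho(1) = -0.5476.
Step k = 2:
  phi_22 = [rho(2) - phi_11 rho(1)] / [1 - phi_11 rho(1)] = [0.5883 - (-0.5476)(-0.5476)] / [1 - (-0.5476)(-0.5476)]
         = 0.28843424 / 0.70013424 = 0.412.
Therefore phi_{22} = 0.4120.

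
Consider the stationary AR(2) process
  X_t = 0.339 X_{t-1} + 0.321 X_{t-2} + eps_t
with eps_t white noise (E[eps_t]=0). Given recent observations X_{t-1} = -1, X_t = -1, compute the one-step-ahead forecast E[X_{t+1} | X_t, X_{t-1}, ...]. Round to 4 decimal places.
E[X_{t+1} \mid \mathcal F_t] = -0.6600

For an AR(p) model X_t = c + sum_i phi_i X_{t-i} + eps_t, the
one-step-ahead conditional mean is
  E[X_{t+1} | X_t, ...] = c + sum_i phi_i X_{t+1-i}.
Substitute known values:
  E[X_{t+1} | ...] = (0.339) * (-1) + (0.321) * (-1)
                   = -0.6600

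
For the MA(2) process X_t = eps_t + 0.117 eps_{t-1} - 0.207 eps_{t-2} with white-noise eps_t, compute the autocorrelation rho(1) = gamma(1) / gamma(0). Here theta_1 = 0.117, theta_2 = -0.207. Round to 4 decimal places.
\rho(1) = 0.0878

For an MA(q) process with theta_0 = 1, the autocovariance is
  gamma(k) = sigma^2 * sum_{i=0..q-k} theta_i * theta_{i+k},
and rho(k) = gamma(k) / gamma(0). Sigma^2 cancels.
  numerator   = (1)*(0.117) + (0.117)*(-0.207) = 0.092781.
  denominator = (1)^2 + (0.117)^2 + (-0.207)^2 = 1.056538.
  rho(1) = 0.092781 / 1.056538 = 0.0878.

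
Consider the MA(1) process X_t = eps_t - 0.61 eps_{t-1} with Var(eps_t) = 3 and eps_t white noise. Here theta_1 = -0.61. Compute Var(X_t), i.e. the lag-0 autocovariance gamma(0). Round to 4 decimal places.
\gamma(0) = 4.1163

For an MA(q) process X_t = eps_t + sum_i theta_i eps_{t-i} with
Var(eps_t) = sigma^2, the variance is
  gamma(0) = sigma^2 * (1 + sum_i theta_i^2).
  sum_i theta_i^2 = (-0.61)^2 = 0.3721.
  gamma(0) = 3 * (1 + 0.3721) = 3 * 1.3721 = 4.1163.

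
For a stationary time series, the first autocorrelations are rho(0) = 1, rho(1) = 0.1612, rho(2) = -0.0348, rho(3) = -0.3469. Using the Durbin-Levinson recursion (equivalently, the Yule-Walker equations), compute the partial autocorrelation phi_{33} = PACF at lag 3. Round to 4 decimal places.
\phi_{33} = -0.3410

The PACF at lag k is phi_{kk}, the last component of the solution
to the Yule-Walker system G_k phi = r_k where
  (G_k)_{ij} = rho(|i - j|), (r_k)_i = rho(i), i,j = 1..k.
Equivalently, Durbin-Levinson gives phi_{kk} iteratively:
  phi_{11} = rho(1)
  phi_{kk} = [rho(k) - sum_{j=1..k-1} phi_{k-1,j} rho(k-j)]
            / [1 - sum_{j=1..k-1} phi_{k-1,j} rho(j)],
  phi_{k,j} = phi_{k-1,j} - phi_{kk} phi_{k-1,k-j},  j = 1..k-1.
Step k = 1:
  phi_11 = rho(1) = 0.1612.
Step k = 2:
  phi_22 = [rho(2) - phi_11 rho(1)] / [1 - phi_11 rho(1)] = [-0.0348 - (0.1612)(0.1612)] / [1 - (0.1612)(0.1612)]
         = -0.06078544 / 0.97401456 = -0.062407.
  Update: phi_21 = phi_11 - phi_22 phi_11 = 0.1612 - (-0.062407)(0.1612) = 0.17126.
Step k = 3:
  phi_33 = [rho(3) - phi_21 rho(2) - phi_22 rho(1)] / [1 - phi_21 rho(1) - phi_22 rho(2)]
    numerator   = -0.3469 - (0.17126)(-0.0348) - (-0.062407)(0.1612) = -0.33088012
    denominator = 1 - (0.17126)(0.1612) - (-0.062407)(-0.0348) = 0.97022112
  phi_33 = -0.33088012 / 0.97022112 = -0.341.
Therefore phi_{33} = -0.3410.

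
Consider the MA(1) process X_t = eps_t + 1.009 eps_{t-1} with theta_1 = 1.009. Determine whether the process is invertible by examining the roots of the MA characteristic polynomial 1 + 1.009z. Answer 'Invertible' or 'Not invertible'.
\text{Not invertible}

The MA(q) characteristic polynomial is P(z) = 1 + 1.009z.
Invertibility requires all roots to lie outside the unit circle, i.e. |z| > 1 for every root.
This is linear in z: 1 + (1.009) z = 0  =>  z = -1/(1.009) = -0.99108,  |z| = 0.99108.
Moduli of all roots: 0.9911.
All moduli strictly greater than 1? No.
Verdict: Not invertible.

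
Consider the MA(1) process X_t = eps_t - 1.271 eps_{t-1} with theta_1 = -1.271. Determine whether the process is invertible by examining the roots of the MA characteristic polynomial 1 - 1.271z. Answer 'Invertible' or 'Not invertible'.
\text{Not invertible}

The MA(q) characteristic polynomial is P(z) = 1 - 1.271z.
Invertibility requires all roots to lie outside the unit circle, i.e. |z| > 1 for every root.
This is linear in z: 1 + (-1.271) z = 0  =>  z = -1/(-1.271) = 0.786782,  |z| = 0.786782.
Moduli of all roots: 0.7868.
All moduli strictly greater than 1? No.
Verdict: Not invertible.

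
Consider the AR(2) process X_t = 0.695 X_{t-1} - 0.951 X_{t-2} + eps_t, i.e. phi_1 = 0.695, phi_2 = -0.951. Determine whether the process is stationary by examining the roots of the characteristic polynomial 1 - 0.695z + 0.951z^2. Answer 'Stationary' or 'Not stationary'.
\text{Stationary}

The AR(p) characteristic polynomial is P(z) = 1 - 0.695z + 0.951z^2.
Stationarity requires all roots to lie outside the unit circle, i.e. |z| > 1 for every root.
Set 1 + (-0.695) z + (0.951) z^2 = 0, i.e. a z^2 + b z + c = 0 with a = 0.951, b = -0.695, c = 1.
Discriminant D = b^2 - 4ac = (-0.695)^2 - 4*(0.951)*1 = 0.483025 - (3.804) = -3.320975.
D < 0, so the roots are the complex-conjugate pair z = (-b +/- i sqrt(-D)) / (2a) = 0.3654 +/- 0.9581i.
For a conjugate pair |z|^2 = z * conj(z) = (product of roots) = c/a = 1/(0.951) = 1.051525, so |z| = sqrt(1.051525) = 1.0254 for both roots.
Moduli of all roots: 1.0254, 1.0254.
All moduli strictly greater than 1? Yes.
Verdict: Stationary.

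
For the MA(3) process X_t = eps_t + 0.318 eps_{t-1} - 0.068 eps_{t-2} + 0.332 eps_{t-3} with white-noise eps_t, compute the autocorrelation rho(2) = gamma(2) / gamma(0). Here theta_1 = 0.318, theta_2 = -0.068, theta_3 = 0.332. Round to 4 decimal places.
\rho(2) = 0.0309

For an MA(q) process with theta_0 = 1, the autocovariance is
  gamma(k) = sigma^2 * sum_{i=0..q-k} theta_i * theta_{i+k},
and rho(k) = gamma(k) / gamma(0). Sigma^2 cancels.
  numerator   = (1)*(-0.068) + (0.318)*(0.332) = 0.037576.
  denominator = (1)^2 + (0.318)^2 + (-0.068)^2 + (0.332)^2 = 1.215972.
  rho(2) = 0.037576 / 1.215972 = 0.0309.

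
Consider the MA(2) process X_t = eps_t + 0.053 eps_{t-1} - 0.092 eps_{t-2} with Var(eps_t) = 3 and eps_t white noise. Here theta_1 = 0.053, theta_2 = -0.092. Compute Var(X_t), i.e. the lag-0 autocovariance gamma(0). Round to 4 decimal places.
\gamma(0) = 3.0338

For an MA(q) process X_t = eps_t + sum_i theta_i eps_{t-i} with
Var(eps_t) = sigma^2, the variance is
  gamma(0) = sigma^2 * (1 + sum_i theta_i^2).
  sum_i theta_i^2 = (0.053)^2 + (-0.092)^2 = 0.002809 + 0.008464 = 0.011273.
  gamma(0) = 3 * (1 + 0.011273) = 3 * 1.011273 = 3.033819, which rounds to 3.0338.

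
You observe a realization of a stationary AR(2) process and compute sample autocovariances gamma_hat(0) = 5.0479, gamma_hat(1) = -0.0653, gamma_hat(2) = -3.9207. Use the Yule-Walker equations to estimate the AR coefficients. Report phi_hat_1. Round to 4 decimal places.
\hat\phi_{1} = -0.0230

The Yule-Walker equations for an AR(p) process read, in matrix form,
  Gamma_p phi = r_p,   with   (Gamma_p)_{ij} = gamma(|i - j|),
                       (r_p)_i = gamma(i),   i,j = 1..p.
Substitute the sample gammas (Toeplitz matrix and right-hand side of size 2):
  Gamma_p = [[5.0479, -0.0653], [-0.0653, 5.0479]]
  r_p     = [-0.0653, -3.9207]
Written out:
  5.0479 phi_1 - 0.0653 phi_2 = -0.0653
  -0.0653 phi_1 + 5.0479 phi_2 = -3.9207
Solve by Cramer's rule:
  det = gamma(0)^2 - gamma(1)^2 = (5.0479)^2 - (-0.0653)^2 = 25.48129441 - 0.00426409 = 25.47703032
  phi_hat_1 = [gamma(1) gamma(0) - gamma(1) gamma(2)] / det = [(-0.0653)(5.0479) - (-0.0653)(-3.9207)] / 25.47703032 = -0.58564958 / 25.47703032 = -0.023
  phi_hat_2 = [gamma(0) gamma(2) - gamma(1)^2] / det = [(5.0479)(-3.9207) - (-0.0653)^2] / 25.47703032 = -19.79556562 / 25.47703032 = -0.777
So phi_hat = [-0.0230, -0.7770].
Therefore phi_hat_1 = -0.0230.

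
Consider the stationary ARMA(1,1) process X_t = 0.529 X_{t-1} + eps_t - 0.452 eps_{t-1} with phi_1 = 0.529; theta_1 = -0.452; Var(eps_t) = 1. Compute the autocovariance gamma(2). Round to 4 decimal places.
\gamma(2) = 0.0430

Multiply the model equation by X_{t-k} and take expectations. With theta_0 = psi_0 = 1 and psi_j the MA(infinity) weights, this gives
  gamma(k) - sum_i phi_i gamma(k-i) = c_k,
  c_k = sigma^2 * sum_{j=k..q} theta_j psi_{j-k}   (c_k = 0 for k > q),
using gamma(-m) = gamma(m).
psi-weights needed (psi_j = theta_j + sum_i phi_i psi_{j-i}):
  psi_1 = theta_1 + phi_1 = -0.452 + (0.529) = 0.077
Right-hand sides:
  c_0 = sigma^2 (1 + theta_1 psi_1) = 1 * (1 + (-0.452)(0.077)) = 1 * 0.965196 = 0.965196
  c_1 = sigma^2 theta_1 = 1 * (-0.452) = -0.452
  c_2 = 0
Equations for k = 0 and k = 1 (AR order 1):
  gamma(0) = phi_1 gamma(1) + c_0
  gamma(1) = phi_1 gamma(0) + c_1
Substituting the second into the first: gamma(0) (1 - phi_1^2) = c_0 + phi_1 c_1, so
  gamma(0) = (c_0 + phi_1 c_1) / (1 - phi_1^2) = (0.965196 + (0.529)(-0.452)) / (1 - (0.529)^2) = 0.726088 / 0.720159 = 1.008233.
  gamma(1) = phi_1 gamma(0) + c_1 = (0.529)(1.008233) + (-0.452) = 0.081355.
For k = 2 (> q): gamma(2) = phi_1 gamma(1) = (0.529)(0.081355) = 0.043037.
Therefore gamma(2) = 0.0430 (to 4 decimal places).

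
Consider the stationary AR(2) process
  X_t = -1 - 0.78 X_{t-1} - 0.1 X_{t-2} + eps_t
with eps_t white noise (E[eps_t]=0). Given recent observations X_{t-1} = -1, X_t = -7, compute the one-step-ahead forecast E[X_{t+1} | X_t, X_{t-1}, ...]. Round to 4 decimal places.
E[X_{t+1} \mid \mathcal F_t] = 4.5600

For an AR(p) model X_t = c + sum_i phi_i X_{t-i} + eps_t, the
one-step-ahead conditional mean is
  E[X_{t+1} | X_t, ...] = c + sum_i phi_i X_{t+1-i}.
Substitute known values:
  E[X_{t+1} | ...] = -1 + (-0.78) * (-7) + (-0.1) * (-1)
                   = 4.5600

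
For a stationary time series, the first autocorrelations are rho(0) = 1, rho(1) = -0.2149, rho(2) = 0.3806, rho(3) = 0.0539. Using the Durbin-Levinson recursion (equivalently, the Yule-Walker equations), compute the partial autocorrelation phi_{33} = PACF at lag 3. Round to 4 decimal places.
\phi_{33} = 0.2180

The PACF at lag k is phi_{kk}, the last component of the solution
to the Yule-Walker system G_k phi = r_k where
  (G_k)_{ij} = rho(|i - j|), (r_k)_i = rho(i), i,j = 1..k.
Equivalently, Durbin-Levinson gives phi_{kk} iteratively:
  phi_{11} = rho(1)
  phi_{kk} = [rho(k) - sum_{j=1..k-1} phi_{k-1,j} rho(k-j)]
            / [1 - sum_{j=1..k-1} phi_{k-1,j} rho(j)],
  phi_{k,j} = phi_{k-1,j} - phi_{kk} phi_{k-1,k-j},  j = 1..k-1.
Step k = 1:
  phi_11 = rho(1) = -0.2149.
Step k = 2:
  phi_22 = [rho(2) - phi_11 rho(1)] / [1 - phi_11 rho(1)] = [0.3806 - (-0.2149)(-0.2149)] / [1 - (-0.2149)(-0.2149)]
         = 0.33441799 / 0.95381799 = 0.35061.
  Update: phi_21 = phi_11 - phi_22 phi_11 = -0.2149 - (0.35061)(-0.2149) = -0.139554.
Step k = 3:
  phi_33 = [rho(3) - phi_21 rho(2) - phi_22 rho(1)] / [1 - phi_21 rho(1) - phi_22 rho(2)]
    numerator   = 0.0539 - (-0.139554)(0.3806) - (0.35061)(-0.2149) = 0.18236029
    denominator = 1 - (-0.139554)(-0.2149) - (0.35061)(0.3806) = 0.83656775
  phi_33 = 0.18236029 / 0.83656775 = 0.218.
Therefore phi_{33} = 0.2180.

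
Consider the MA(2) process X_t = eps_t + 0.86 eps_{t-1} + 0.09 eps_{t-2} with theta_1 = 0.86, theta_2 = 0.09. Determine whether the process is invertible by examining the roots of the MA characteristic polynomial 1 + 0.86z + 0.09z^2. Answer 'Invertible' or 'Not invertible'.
\text{Invertible}

The MA(q) characteristic polynomial is P(z) = 1 + 0.86z + 0.09z^2.
Invertibility requires all roots to lie outside the unit circle, i.e. |z| > 1 for every root.
Set 1 + (0.86) z + (0.09) z^2 = 0, i.e. a z^2 + b z + c = 0 with a = 0.09, b = 0.86, c = 1.
Discriminant D = b^2 - 4ac = (0.86)^2 - 4*(0.09)*1 = 0.7396 - (0.36) = 0.3796.
D >= 0, so the roots are real: z = (-b +/- sqrt(D)) / (2a) = (-0.86 +/- 0.616117) / (0.18).
  z_1 = (-0.86 + 0.616117) / (0.18) = -1.3549,   |z_1| = 1.3549.
  z_2 = (-0.86 - 0.616117) / (0.18) = -8.2006,   |z_2| = 8.2006.
Moduli of all roots: 1.3549, 8.2006.
All moduli strictly greater than 1? Yes.
Verdict: Invertible.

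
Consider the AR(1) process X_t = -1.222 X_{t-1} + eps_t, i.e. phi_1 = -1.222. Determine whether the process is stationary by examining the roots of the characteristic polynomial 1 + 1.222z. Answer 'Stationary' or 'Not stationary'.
\text{Not stationary}

The AR(p) characteristic polynomial is P(z) = 1 + 1.222z.
Stationarity requires all roots to lie outside the unit circle, i.e. |z| > 1 for every root.
This is linear in z: 1 + (1.222) z = 0  =>  z = -1/(1.222) = -0.818331,  |z| = 0.818331.
Moduli of all roots: 0.8183.
All moduli strictly greater than 1? No.
Verdict: Not stationary.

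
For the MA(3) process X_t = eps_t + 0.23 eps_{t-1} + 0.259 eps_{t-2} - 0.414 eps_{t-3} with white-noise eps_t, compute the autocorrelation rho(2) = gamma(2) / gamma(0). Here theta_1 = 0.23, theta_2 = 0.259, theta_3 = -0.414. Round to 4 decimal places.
\rho(2) = 0.1268

For an MA(q) process with theta_0 = 1, the autocovariance is
  gamma(k) = sigma^2 * sum_{i=0..q-k} theta_i * theta_{i+k},
and rho(k) = gamma(k) / gamma(0). Sigma^2 cancels.
  numerator   = (1)*(0.259) + (0.23)*(-0.414) = 0.16378.
  denominator = (1)^2 + (0.23)^2 + (0.259)^2 + (-0.414)^2 = 1.291377.
  rho(2) = 0.16378 / 1.291377 = 0.1268.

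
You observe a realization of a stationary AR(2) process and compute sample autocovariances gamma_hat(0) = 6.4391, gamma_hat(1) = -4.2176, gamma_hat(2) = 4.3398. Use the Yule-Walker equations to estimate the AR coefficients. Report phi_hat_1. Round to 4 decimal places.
\hat\phi_{1} = -0.3740

The Yule-Walker equations for an AR(p) process read, in matrix form,
  Gamma_p phi = r_p,   with   (Gamma_p)_{ij} = gamma(|i - j|),
                       (r_p)_i = gamma(i),   i,j = 1..p.
Substitute the sample gammas (Toeplitz matrix and right-hand side of size 2):
  Gamma_p = [[6.4391, -4.2176], [-4.2176, 6.4391]]
  r_p     = [-4.2176, 4.3398]
Written out:
  6.4391 phi_1 - 4.2176 phi_2 = -4.2176
  -4.2176 phi_1 + 6.4391 phi_2 = 4.3398
Solve by Cramer's rule:
  det = gamma(0)^2 - gamma(1)^2 = (6.4391)^2 - (-4.2176)^2 = 41.46200881 - 17.78814976 = 23.67385905
  phi_hat_1 = [gamma(1) gamma(0) - gamma(1) gamma(2)] / det = [(-4.2176)(6.4391) - (-4.2176)(4.3398)] / 23.67385905 = -8.85400768 / 23.67385905 = -0.374
  phi_hat_2 = [gamma(0) gamma(2) - gamma(1)^2] / det = [(6.4391)(4.3398) - (-4.2176)^2] / 23.67385905 = 10.15625642 / 23.67385905 = 0.429
So phi_hat = [-0.3740, 0.4290].
Therefore phi_hat_1 = -0.3740.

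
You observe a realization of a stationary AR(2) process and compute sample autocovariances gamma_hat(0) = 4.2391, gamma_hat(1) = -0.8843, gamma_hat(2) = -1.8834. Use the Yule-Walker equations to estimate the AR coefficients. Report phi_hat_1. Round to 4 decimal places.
\hat\phi_{1} = -0.3150

The Yule-Walker equations for an AR(p) process read, in matrix form,
  Gamma_p phi = r_p,   with   (Gamma_p)_{ij} = gamma(|i - j|),
                       (r_p)_i = gamma(i),   i,j = 1..p.
Substitute the sample gammas (Toeplitz matrix and right-hand side of size 2):
  Gamma_p = [[4.2391, -0.8843], [-0.8843, 4.2391]]
  r_p     = [-0.8843, -1.8834]
Written out:
  4.2391 phi_1 - 0.8843 phi_2 = -0.8843
  -0.8843 phi_1 + 4.2391 phi_2 = -1.8834
Solve by Cramer's rule:
  det = gamma(0)^2 - gamma(1)^2 = (4.2391)^2 - (-0.8843)^2 = 17.96996881 - 0.78198649 = 17.18798232
  phi_hat_1 = [gamma(1) gamma(0) - gamma(1) gamma(2)] / det = [(-0.8843)(4.2391) - (-0.8843)(-1.8834)] / 17.18798232 = -5.41412675 / 17.18798232 = -0.315
  phi_hat_2 = [gamma(0) gamma(2) - gamma(1)^2] / det = [(4.2391)(-1.8834) - (-0.8843)^2] / 17.18798232 = -8.76590743 / 17.18798232 = -0.51
So phi_hat = [-0.3150, -0.5100].
Therefore phi_hat_1 = -0.3150.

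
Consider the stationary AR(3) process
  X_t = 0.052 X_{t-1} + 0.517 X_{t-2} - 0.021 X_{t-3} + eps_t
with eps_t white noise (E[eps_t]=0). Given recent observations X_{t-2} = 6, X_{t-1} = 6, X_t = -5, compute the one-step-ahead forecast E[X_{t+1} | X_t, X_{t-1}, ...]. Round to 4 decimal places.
E[X_{t+1} \mid \mathcal F_t] = 2.7160

For an AR(p) model X_t = c + sum_i phi_i X_{t-i} + eps_t, the
one-step-ahead conditional mean is
  E[X_{t+1} | X_t, ...] = c + sum_i phi_i X_{t+1-i}.
Substitute known values:
  E[X_{t+1} | ...] = (0.052) * (-5) + (0.517) * (6) + (-0.021) * (6)
                   = 2.7160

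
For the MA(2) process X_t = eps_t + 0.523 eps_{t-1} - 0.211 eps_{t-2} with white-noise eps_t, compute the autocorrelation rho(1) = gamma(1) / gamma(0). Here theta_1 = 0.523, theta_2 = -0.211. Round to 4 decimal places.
\rho(1) = 0.3131

For an MA(q) process with theta_0 = 1, the autocovariance is
  gamma(k) = sigma^2 * sum_{i=0..q-k} theta_i * theta_{i+k},
and rho(k) = gamma(k) / gamma(0). Sigma^2 cancels.
  numerator   = (1)*(0.523) + (0.523)*(-0.211) = 0.412647.
  denominator = (1)^2 + (0.523)^2 + (-0.211)^2 = 1.31805.
  rho(1) = 0.412647 / 1.31805 = 0.3131.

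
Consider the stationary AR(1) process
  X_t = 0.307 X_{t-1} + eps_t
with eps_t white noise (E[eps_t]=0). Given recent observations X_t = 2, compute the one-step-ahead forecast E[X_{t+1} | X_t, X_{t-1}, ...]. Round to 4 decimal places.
E[X_{t+1} \mid \mathcal F_t] = 0.6140

For an AR(p) model X_t = c + sum_i phi_i X_{t-i} + eps_t, the
one-step-ahead conditional mean is
  E[X_{t+1} | X_t, ...] = c + sum_i phi_i X_{t+1-i}.
Substitute known values:
  E[X_{t+1} | ...] = (0.307) * (2)
                   = 0.6140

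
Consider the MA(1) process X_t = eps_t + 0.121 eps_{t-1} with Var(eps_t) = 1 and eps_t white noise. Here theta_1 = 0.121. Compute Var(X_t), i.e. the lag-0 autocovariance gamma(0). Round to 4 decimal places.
\gamma(0) = 1.0146

For an MA(q) process X_t = eps_t + sum_i theta_i eps_{t-i} with
Var(eps_t) = sigma^2, the variance is
  gamma(0) = sigma^2 * (1 + sum_i theta_i^2).
  sum_i theta_i^2 = (0.121)^2 = 0.014641.
  gamma(0) = 1 * (1 + 0.014641) = 1 * 1.014641 = 1.014641, which rounds to 1.0146.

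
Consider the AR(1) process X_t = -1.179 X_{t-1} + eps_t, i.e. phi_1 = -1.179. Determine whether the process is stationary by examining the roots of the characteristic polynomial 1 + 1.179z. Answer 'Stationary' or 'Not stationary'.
\text{Not stationary}

The AR(p) characteristic polynomial is P(z) = 1 + 1.179z.
Stationarity requires all roots to lie outside the unit circle, i.e. |z| > 1 for every root.
This is linear in z: 1 + (1.179) z = 0  =>  z = -1/(1.179) = -0.848176,  |z| = 0.848176.
Moduli of all roots: 0.8482.
All moduli strictly greater than 1? No.
Verdict: Not stationary.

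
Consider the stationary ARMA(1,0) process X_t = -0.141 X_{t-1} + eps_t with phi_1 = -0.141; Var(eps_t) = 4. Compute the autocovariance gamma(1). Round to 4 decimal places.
\gamma(1) = -0.5754

Multiply the model equation by X_{t-k} and take expectations. With theta_0 = psi_0 = 1 and psi_j the MA(infinity) weights, this gives
  gamma(k) - sum_i phi_i gamma(k-i) = c_k,
  c_k = sigma^2 * sum_{j=k..q} theta_j psi_{j-k}   (c_k = 0 for k > q),
using gamma(-m) = gamma(m).
Pure AR (q = 0): c_0 = sigma^2 = 4, c_k = 0 for k >= 1.
Equations for k = 0 and k = 1 (AR order 1):
  gamma(0) = phi_1 gamma(1) + c_0
  gamma(1) = phi_1 gamma(0) + c_1
Substituting the second into the first: gamma(0) (1 - phi_1^2) = c_0 + phi_1 c_1, so
  gamma(0) = c_0 / (1 - phi_1^2) = 4 / (1 - (-0.141)^2) = 4 / 0.980119 = 4.081137.
  gamma(1) = phi_1 gamma(0) = (-0.141)(4.081137) = -0.57544.
Therefore gamma(1) = -0.5754 (to 4 decimal places).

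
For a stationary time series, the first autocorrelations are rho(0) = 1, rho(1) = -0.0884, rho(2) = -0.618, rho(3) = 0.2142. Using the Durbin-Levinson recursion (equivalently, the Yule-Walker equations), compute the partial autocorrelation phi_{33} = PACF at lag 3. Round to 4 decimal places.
\phi_{33} = 0.1161

The PACF at lag k is phi_{kk}, the last component of the solution
to the Yule-Walker system G_k phi = r_k where
  (G_k)_{ij} = rho(|i - j|), (r_k)_i = rho(i), i,j = 1..k.
Equivalently, Durbin-Levinson gives phi_{kk} iteratively:
  phi_{11} = rho(1)
  phi_{kk} = [rho(k) - sum_{j=1..k-1} phi_{k-1,j} rho(k-j)]
            / [1 - sum_{j=1..k-1} phi_{k-1,j} rho(j)],
  phi_{k,j} = phi_{k-1,j} - phi_{kk} phi_{k-1,k-j},  j = 1..k-1.
Step k = 1:
  phi_11 = rho(1) = -0.0884.
Step k = 2:
  phi_22 = [rho(2) - phi_11 rho(1)] / [1 - phi_11 rho(1)] = [-0.618 - (-0.0884)(-0.0884)] / [1 - (-0.0884)(-0.0884)]
         = -0.62581456 / 0.99218544 = -0.630744.
  Update: phi_21 = phi_11 - phi_22 phi_11 = -0.0884 - (-0.630744)(-0.0884) = -0.144158.
Step k = 3:
  phi_33 = [rho(3) - phi_21 rho(2) - phi_22 rho(1)] / [1 - phi_21 rho(1) - phi_22 rho(2)]
    numerator   = 0.2142 - (-0.144158)(-0.618) - (-0.630744)(-0.0884) = 0.06935279
    denominator = 1 - (-0.144158)(-0.0884) - (-0.630744)(-0.618) = 0.59745695
  phi_33 = 0.06935279 / 0.59745695 = 0.1161.
Therefore phi_{33} = 0.1161.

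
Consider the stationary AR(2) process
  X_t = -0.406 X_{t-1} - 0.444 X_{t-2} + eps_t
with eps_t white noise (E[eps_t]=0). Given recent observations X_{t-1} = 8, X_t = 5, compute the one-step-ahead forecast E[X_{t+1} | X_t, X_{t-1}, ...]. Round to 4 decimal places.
E[X_{t+1} \mid \mathcal F_t] = -5.5820

For an AR(p) model X_t = c + sum_i phi_i X_{t-i} + eps_t, the
one-step-ahead conditional mean is
  E[X_{t+1} | X_t, ...] = c + sum_i phi_i X_{t+1-i}.
Substitute known values:
  E[X_{t+1} | ...] = (-0.406) * (5) + (-0.444) * (8)
                   = -5.5820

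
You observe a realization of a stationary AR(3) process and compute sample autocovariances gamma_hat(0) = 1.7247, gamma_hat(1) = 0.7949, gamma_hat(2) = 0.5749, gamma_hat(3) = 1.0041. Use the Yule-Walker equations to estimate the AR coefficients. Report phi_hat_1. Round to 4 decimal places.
\hat\phi_{1} = 0.3140

The Yule-Walker equations for an AR(p) process read, in matrix form,
  Gamma_p phi = r_p,   with   (Gamma_p)_{ij} = gamma(|i - j|),
                       (r_p)_i = gamma(i),   i,j = 1..p.
Substitute the sample gammas (Toeplitz matrix and right-hand side of size 3):
  Gamma_p = [[1.7247, 0.7949, 0.5749], [0.7949, 1.7247, 0.7949], [0.5749, 0.7949, 1.7247]]
  r_p     = [0.7949, 0.5749, 1.0041]
Written out (R1..R3):
  (R1) 1.7247 phi_1 + 0.7949 phi_2 + 0.5749 phi_3 = 0.7949
  (R2) 0.7949 phi_1 + 1.7247 phi_2 + 0.7949 phi_3 = 0.5749
  (R3) 0.5749 phi_1 + 0.7949 phi_2 + 1.7247 phi_3 = 1.0041
Gaussian elimination:
  R2 <- R2 - (0.7949/1.7247) R1 = R2 - (0.460892) R1:  1.358337 phi_2 + 0.529933 phi_3 = 0.208537
  R3 <- R3 - (0.5749/1.7247) R1 = R3 - (0.333333) R1:  0.529933 phi_2 + 1.533067 phi_3 = 0.739133
  R3 <- R3 - (0.529933/1.358337) R2 = R3 - (0.390134) R2:  1.326322 phi_3 = 0.657776
Back-substitution:
  phi_hat_3 = 0.657776 / 1.326322 = 0.49594
  phi_hat_2 = (0.208537 - (0.529933)(0.49594)) / 1.358337 = -0.039959
  phi_hat_1 = (0.7949 - (0.7949)(-0.039959) - (0.5749)(0.49594)) / 1.7247 = 0.313995
So phi_hat = [0.3140, -0.0400, 0.4959].
Therefore phi_hat_1 = 0.3140.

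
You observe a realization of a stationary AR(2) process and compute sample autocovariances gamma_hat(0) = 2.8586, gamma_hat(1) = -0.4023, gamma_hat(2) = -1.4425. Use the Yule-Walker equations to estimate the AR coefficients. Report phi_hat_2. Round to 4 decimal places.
\hat\phi_{2} = -0.5350

The Yule-Walker equations for an AR(p) process read, in matrix form,
  Gamma_p phi = r_p,   with   (Gamma_p)_{ij} = gamma(|i - j|),
                       (r_p)_i = gamma(i),   i,j = 1..p.
Substitute the sample gammas (Toeplitz matrix and right-hand side of size 2):
  Gamma_p = [[2.8586, -0.4023], [-0.4023, 2.8586]]
  r_p     = [-0.4023, -1.4425]
Written out:
  2.8586 phi_1 - 0.4023 phi_2 = -0.4023
  -0.4023 phi_1 + 2.8586 phi_2 = -1.4425
Solve by Cramer's rule:
  det = gamma(0)^2 - gamma(1)^2 = (2.8586)^2 - (-0.4023)^2 = 8.17159396 - 0.16184529 = 8.00974867
  phi_hat_1 = [gamma(1) gamma(0) - gamma(1) gamma(2)] / det = [(-0.4023)(2.8586) - (-0.4023)(-1.4425)] / 8.00974867 = -1.73033253 / 8.00974867 = -0.216
  phi_hat_2 = [gamma(0) gamma(2) - gamma(1)^2] / det = [(2.8586)(-1.4425) - (-0.4023)^2] / 8.00974867 = -4.28537579 / 8.00974867 = -0.535
So phi_hat = [-0.2160, -0.5350].
Therefore phi_hat_2 = -0.5350.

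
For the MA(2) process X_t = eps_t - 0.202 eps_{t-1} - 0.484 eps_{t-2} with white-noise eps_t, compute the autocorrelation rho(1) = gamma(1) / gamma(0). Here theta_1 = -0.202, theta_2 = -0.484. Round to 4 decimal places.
\rho(1) = -0.0817

For an MA(q) process with theta_0 = 1, the autocovariance is
  gamma(k) = sigma^2 * sum_{i=0..q-k} theta_i * theta_{i+k},
and rho(k) = gamma(k) / gamma(0). Sigma^2 cancels.
  numerator   = (1)*(-0.202) + (-0.202)*(-0.484) = -0.104232.
  denominator = (1)^2 + (-0.202)^2 + (-0.484)^2 = 1.27506.
  rho(1) = -0.104232 / 1.27506 = -0.0817.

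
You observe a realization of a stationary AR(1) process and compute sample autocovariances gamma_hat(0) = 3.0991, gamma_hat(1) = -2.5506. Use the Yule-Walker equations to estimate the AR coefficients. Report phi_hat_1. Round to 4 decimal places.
\hat\phi_{1} = -0.8230

The Yule-Walker equations for an AR(p) process read, in matrix form,
  Gamma_p phi = r_p,   with   (Gamma_p)_{ij} = gamma(|i - j|),
                       (r_p)_i = gamma(i),   i,j = 1..p.
Substitute the sample gammas (Toeplitz matrix and right-hand side of size 1):
  Gamma_p = [[3.0991]]
  r_p     = [-2.5506]
With p = 1 this is the single equation gamma(0) phi_1 = gamma(1):
  phi_hat_1 = gamma(1) / gamma(0) = -2.5506 / 3.0991 = -0.8230.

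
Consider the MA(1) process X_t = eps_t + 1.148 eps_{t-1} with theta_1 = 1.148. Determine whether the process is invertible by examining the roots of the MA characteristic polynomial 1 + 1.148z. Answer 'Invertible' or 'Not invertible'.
\text{Not invertible}

The MA(q) characteristic polynomial is P(z) = 1 + 1.148z.
Invertibility requires all roots to lie outside the unit circle, i.e. |z| > 1 for every root.
This is linear in z: 1 + (1.148) z = 0  =>  z = -1/(1.148) = -0.87108,  |z| = 0.87108.
Moduli of all roots: 0.8711.
All moduli strictly greater than 1? No.
Verdict: Not invertible.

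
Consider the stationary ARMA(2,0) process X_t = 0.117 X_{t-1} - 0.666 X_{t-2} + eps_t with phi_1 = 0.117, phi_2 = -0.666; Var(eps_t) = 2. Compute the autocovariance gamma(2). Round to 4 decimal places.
\gamma(2) = -2.3760

Multiply the model equation by X_{t-k} and take expectations. With theta_0 = psi_0 = 1 and psi_j the MA(infinity) weights, this gives
  gamma(k) - sum_i phi_i gamma(k-i) = c_k,
  c_k = sigma^2 * sum_{j=k..q} theta_j psi_{j-k}   (c_k = 0 for k > q),
using gamma(-m) = gamma(m).
Pure AR (q = 0): c_0 = sigma^2 = 2, c_k = 0 for k >= 1.
Equations for k = 0, 1, 2 (AR order 2, c_2 = 0):
  (E0) gamma(0) = phi_1 gamma(1) + phi_2 gamma(2) + c_0
  (E1) gamma(1) = phi_1 gamma(0) + phi_2 gamma(1) + c_1
  (E2) gamma(2) = phi_1 gamma(1) + phi_2 gamma(0)
From (E1): gamma(1) = A gamma(0) + B with
  A = phi_1 / (1 - phi_2) = 0.117 / 1.666 = 0.070228,   B = c_1 / (1 - phi_2) = 0 / 1.666 = 0.
Insert (E2) into (E0): gamma(0) (1 - phi_2^2) = phi_1 (1 + phi_2) gamma(1) + c_0.
  phi_1 (1 + phi_2) = (0.117)(0.334) = 0.039078,   1 - phi_2^2 = 0.556444.
Replace gamma(1) by A gamma(0) + B and collect gamma(0):
  gamma(0) [0.556444 - (0.039078)(0.070228)] = c_0 = 2
  gamma(0) * 0.5537 = 2
  gamma(0) = 2 / 0.5537 = 3.612067.
  gamma(1) = A gamma(0) = (0.070228)(3.612067) = 0.253669.
  gamma(2) = phi_1 gamma(1) + phi_2 gamma(0) = (0.117)(0.253669) + (-0.666)(3.612067) = -2.375957.
Therefore gamma(2) = -2.3760 (to 4 decimal places).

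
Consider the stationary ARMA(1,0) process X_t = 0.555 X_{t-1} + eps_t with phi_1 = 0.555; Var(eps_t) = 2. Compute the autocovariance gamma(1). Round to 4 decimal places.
\gamma(1) = 1.6041

Multiply the model equation by X_{t-k} and take expectations. With theta_0 = psi_0 = 1 and psi_j the MA(infinity) weights, this gives
  gamma(k) - sum_i phi_i gamma(k-i) = c_k,
  c_k = sigma^2 * sum_{j=k..q} theta_j psi_{j-k}   (c_k = 0 for k > q),
using gamma(-m) = gamma(m).
Pure AR (q = 0): c_0 = sigma^2 = 2, c_k = 0 for k >= 1.
Equations for k = 0 and k = 1 (AR order 1):
  gamma(0) = phi_1 gamma(1) + c_0
  gamma(1) = phi_1 gamma(0) + c_1
Substituting the second into the first: gamma(0) (1 - phi_1^2) = c_0 + phi_1 c_1, so
  gamma(0) = c_0 / (1 - phi_1^2) = 2 / (1 - (0.555)^2) = 2 / 0.691975 = 2.890278.
  gamma(1) = phi_1 gamma(0) = (0.555)(2.890278) = 1.604104.
Therefore gamma(1) = 1.6041 (to 4 decimal places).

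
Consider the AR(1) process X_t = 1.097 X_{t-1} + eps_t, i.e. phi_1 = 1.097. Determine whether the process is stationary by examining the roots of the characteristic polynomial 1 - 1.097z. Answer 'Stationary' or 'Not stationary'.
\text{Not stationary}

The AR(p) characteristic polynomial is P(z) = 1 - 1.097z.
Stationarity requires all roots to lie outside the unit circle, i.e. |z| > 1 for every root.
This is linear in z: 1 + (-1.097) z = 0  =>  z = -1/(-1.097) = 0.911577,  |z| = 0.911577.
Moduli of all roots: 0.9116.
All moduli strictly greater than 1? No.
Verdict: Not stationary.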